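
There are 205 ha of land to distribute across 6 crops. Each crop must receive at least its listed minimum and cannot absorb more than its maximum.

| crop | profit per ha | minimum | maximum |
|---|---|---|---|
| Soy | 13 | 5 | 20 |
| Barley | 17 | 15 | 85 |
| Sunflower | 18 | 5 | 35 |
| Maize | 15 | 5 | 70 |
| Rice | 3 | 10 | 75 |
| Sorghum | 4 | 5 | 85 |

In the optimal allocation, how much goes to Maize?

Meeting every minimum uses 5+15+5+5+10+5 = 45 ha, leaving 160.
Highest profit per ha first: Sunflower 18 > Barley 17 > Maize 15 > Soy 13 > Sorghum 4 > Rice 3.
Give Sunflower 30 more to hit its cap of 35 ; 130 left.
Barley: +70 to 85 (cap) ; 60 left.
Maize has room for 65 more but only 60 remain, so it gets 65.

65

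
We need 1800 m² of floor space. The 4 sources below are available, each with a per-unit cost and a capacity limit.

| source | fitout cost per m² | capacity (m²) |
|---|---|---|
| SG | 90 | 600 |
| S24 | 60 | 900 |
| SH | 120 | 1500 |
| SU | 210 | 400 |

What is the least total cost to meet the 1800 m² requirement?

Cheapest first:
S24 at 60: take all 900 m² → 900 still needed.
SG (90): use full 600 → 300 m² to go.
SH at 120: take 300 of its 1500 → requirement met.
SU: unused.
Cost = 900×60 + 600×90 + 300×120 = 144000.

144000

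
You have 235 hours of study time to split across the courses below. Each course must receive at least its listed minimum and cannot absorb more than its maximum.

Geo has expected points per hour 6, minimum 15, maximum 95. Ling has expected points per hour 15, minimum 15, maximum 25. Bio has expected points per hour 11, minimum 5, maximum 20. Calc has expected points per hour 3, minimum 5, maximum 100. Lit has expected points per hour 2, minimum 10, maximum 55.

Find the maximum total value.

Meeting every minimum uses 15+15+5+5+10 = 50 hours, leaving 185.
Highest expected points per hour first: Ling 15 > Bio 11 > Geo 6 > Calc 3 > Lit 2.
Ling: +10 to 25 (cap) ; 175 left.
Bio: +15 to 20 (cap) ; 160 left.
Geo: +80 to 95 (cap) ; 80 left.
Only 80 left; Calc takes them to reach 85.
Total = 6×95 + 15×25 + 11×20 + 3×85 + 2×10 = 1440.

1440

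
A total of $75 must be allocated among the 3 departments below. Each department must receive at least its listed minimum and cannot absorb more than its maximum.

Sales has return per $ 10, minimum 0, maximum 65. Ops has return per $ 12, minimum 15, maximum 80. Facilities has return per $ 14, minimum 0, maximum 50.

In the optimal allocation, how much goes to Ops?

25

Meeting every minimum uses 0+15+0 = 15 $, leaving 60.
Rank by return per $: Facilities 14 > Ops 12 > Sales 10.
Facilities: +50 to 50 (cap) ; 10 left.
Only 10 left; Ops takes them to reach 25.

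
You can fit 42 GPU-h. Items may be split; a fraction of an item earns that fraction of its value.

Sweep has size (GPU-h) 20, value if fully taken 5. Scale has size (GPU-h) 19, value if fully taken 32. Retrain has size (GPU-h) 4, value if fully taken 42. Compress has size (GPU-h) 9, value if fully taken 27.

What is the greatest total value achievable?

Rank by value-to-size ratio: Retrain 42/4≈10.5, Compress 27/9≈3, Scale 32/19≈1.68, Sweep 5/20≈0.25.
Retrain: take in full, 4 GPU-h for value 42 ; 38 left.
Take all of Compress (9 GPU-h, value 27) ; 29 GPU-h left.
Take all of Scale (19 GPU-h, value 32) ; 10 GPU-h left.
Only 10 GPU-h remain; take 10/20 of Sweep for value 5×10/20 = 2.5.
Total value = 103.5.

103.5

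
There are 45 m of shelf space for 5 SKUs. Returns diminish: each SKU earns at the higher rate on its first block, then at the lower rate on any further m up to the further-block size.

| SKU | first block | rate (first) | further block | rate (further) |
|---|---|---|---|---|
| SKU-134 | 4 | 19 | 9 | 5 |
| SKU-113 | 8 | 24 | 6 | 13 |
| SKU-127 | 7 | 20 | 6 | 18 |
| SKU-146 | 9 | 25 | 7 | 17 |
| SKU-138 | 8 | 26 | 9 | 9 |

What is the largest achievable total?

1000

Rank every tier by rate: SKU-138/tier1 26 > SKU-146/tier1 25 > SKU-113/tier1 24 > SKU-127/tier1 20 > SKU-134/tier1 19 > SKU-127/tier2 18 > SKU-146/tier2 17 > SKU-113/tier2 13 > SKU-138/tier2 9 > SKU-134/tier2 5.
Fill SKU-138 tier1 block (8 at 26) ; 37 left.
SKU-146/tier1 (25): +9 ; 28 left.
SKU-113/tier1 (24): +8 ; 20 left.
SKU-127/tier1 (20): +7 ; 13 left.
Fill SKU-134 tier1 block (4 at 19) ; 9 left.
SKU-127 tier2 at 18: fill all 6 ; 3 left.
SKU-146 tier2 at 17: only 3 left, fill 3.
Total = 26×8 + 25×9 + 24×8 + 20×7 + 19×4 + 18×6 + 17×3 = 1000.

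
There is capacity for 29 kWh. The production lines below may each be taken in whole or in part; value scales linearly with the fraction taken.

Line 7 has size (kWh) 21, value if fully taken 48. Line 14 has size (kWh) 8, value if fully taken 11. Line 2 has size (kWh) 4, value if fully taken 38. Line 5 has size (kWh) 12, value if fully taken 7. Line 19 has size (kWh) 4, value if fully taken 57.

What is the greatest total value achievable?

143

Sort by value density: Line 19 57/4≈14.2, Line 2 38/4≈9.5, Line 7 48/21≈2.29, Line 14 11/8≈1.38, Line 5 7/12≈0.583.
Line 19: take in full, 4 kWh for value 57 → 25 left.
Line 2: take in full, 4 kWh for value 38 → 21 left.
All 21 kWh of Line 7 fit (value 48) → 0 remain.
Total value = 143.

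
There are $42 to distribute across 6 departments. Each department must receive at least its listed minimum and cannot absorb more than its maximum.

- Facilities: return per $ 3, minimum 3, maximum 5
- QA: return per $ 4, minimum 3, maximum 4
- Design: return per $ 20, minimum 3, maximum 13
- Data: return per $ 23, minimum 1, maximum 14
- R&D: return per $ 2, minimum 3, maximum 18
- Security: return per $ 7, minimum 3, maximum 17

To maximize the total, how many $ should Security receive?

6

Meeting every minimum uses 3+3+3+1+3+3 = 16 $, leaving 26.
Rank by return per $: Data 23 > Design 20 > Security 7 > QA 4 > Facilities 3 > R&D 2.
Data takes 13 more to reach its cap of 14 ; 13 left.
Design: +10 to 13 (cap) ; 3 left.
Security has room for 14 more but only 3 remain, so it gets 6.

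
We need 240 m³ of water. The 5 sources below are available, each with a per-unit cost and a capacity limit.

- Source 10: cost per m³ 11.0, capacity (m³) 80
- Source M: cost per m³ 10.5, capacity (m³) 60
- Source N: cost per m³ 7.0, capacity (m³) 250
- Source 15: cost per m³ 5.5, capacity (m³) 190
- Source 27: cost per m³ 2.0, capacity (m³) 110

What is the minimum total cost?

Fill from the cheapest source first.
Source 27 at 2.0: take all 110 m³ → 130 still needed.
Source 15 (5.5): take the remaining 130 → done.
Source N, Source M, Source 10: unused.
Cost = 110×2.0 + 130×5.5 = 935.

935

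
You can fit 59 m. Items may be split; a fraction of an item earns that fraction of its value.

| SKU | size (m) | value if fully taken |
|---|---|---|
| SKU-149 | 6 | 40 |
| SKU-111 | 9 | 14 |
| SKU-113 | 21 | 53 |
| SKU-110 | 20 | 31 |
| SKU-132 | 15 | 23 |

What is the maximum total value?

142.6

Rank by value-to-size ratio: SKU-149 40/6≈6.67, SKU-113 53/21≈2.52, SKU-111 14/9≈1.56, SKU-110 31/20≈1.55, SKU-132 23/15≈1.53.
All 6 m of SKU-149 fit (value 40) — 53 remain.
All 21 m of SKU-113 fit (value 53) — 32 remain.
All 9 m of SKU-111 fit (value 14) — 23 remain.
Take all of SKU-110 (20 m, value 31) — 3 m left.
Only 3 m remain; take 3/15 of SKU-132 for value 23×3/15 = 4.6.
Total value = 142.6.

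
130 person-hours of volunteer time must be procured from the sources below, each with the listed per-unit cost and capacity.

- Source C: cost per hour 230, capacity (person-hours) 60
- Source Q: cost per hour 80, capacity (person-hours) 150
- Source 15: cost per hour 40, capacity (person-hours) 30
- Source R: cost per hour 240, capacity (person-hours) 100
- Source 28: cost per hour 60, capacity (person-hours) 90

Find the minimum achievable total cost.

7400

Cheapest first:
Source 15 at 40: take all 30 person-hours ; 100 still needed.
Source 28 (60): use full 90 ; 10 person-hours to go.
Take 10 from Source Q at 80 to finish.
Source C, Source R: unused.
Cost = 30×40 + 90×60 + 10×80 = 7400.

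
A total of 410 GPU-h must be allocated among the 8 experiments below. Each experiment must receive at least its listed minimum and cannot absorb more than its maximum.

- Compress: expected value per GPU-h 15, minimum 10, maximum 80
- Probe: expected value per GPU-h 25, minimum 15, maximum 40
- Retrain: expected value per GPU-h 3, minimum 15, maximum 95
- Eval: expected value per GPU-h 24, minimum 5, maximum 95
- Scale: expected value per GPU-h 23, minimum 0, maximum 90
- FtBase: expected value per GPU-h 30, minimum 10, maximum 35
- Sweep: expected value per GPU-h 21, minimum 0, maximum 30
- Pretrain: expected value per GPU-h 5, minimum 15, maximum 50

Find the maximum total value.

8400

Meeting every minimum uses 10+15+15+5+0+10+0+15 = 70 GPU-h, leaving 340.
Order the experiments by expected value per GPU-h: FtBase 30 > Probe 25 > Eval 24 > Scale 23 > Sweep 21 > Compress 15 > Pretrain 5 > Retrain 3.
FtBase takes 25 more to reach its cap of 35 ; 315 left.
Probe takes 25 more to reach its cap of 40 ; 290 left.
Eval: +90 to 95 (cap) ; 200 left.
Give Scale 90 more to hit its cap of 90 ; 110 left.
Give Sweep 30 more to hit its cap of 30 ; 80 left.
Compress takes 70 more to reach its cap of 80 ; 10 left.
Pretrain: +10 (room for 35) → 25. Pool exhausted.
Total = 15×80 + 25×40 + 3×15 + 24×95 + 23×90 + 30×35 + 21×30 + 5×25 = 8400.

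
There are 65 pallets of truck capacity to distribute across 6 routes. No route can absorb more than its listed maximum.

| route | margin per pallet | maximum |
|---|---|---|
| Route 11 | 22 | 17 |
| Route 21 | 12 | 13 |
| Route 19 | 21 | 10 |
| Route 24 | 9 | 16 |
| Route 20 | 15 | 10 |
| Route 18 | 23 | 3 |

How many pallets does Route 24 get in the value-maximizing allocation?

Highest margin per pallet first: Route 18 23 > Route 11 22 > Route 19 21 > Route 20 15 > Route 21 12 > Route 24 9.
Give Route 18 3 to hit its cap of 3 ; 62 left.
Route 11: +17 to 17 (cap) ; 45 left.
Route 19 takes 10 to reach its cap of 10 ; 35 left.
Give Route 20 10 to hit its cap of 10 ; 25 left.
Give Route 21 13 to hit its cap of 13 ; 12 left.
Only 12 left; Route 24 takes them to reach 12.

12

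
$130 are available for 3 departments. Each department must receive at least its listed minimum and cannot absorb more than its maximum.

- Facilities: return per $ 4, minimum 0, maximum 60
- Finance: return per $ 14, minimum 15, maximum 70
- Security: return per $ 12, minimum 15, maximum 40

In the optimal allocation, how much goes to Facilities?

Meeting every minimum uses 0+15+15 = 30 $, leaving 100.
Highest return per $ first: Finance 14 > Security 12 > Facilities 4.
Finance: +55 to 70 (cap) — 45 left.
Security takes 25 more to reach its cap of 40 — 20 left.
Facilities has room for 60 more but only 20 remain, so it gets 20.

20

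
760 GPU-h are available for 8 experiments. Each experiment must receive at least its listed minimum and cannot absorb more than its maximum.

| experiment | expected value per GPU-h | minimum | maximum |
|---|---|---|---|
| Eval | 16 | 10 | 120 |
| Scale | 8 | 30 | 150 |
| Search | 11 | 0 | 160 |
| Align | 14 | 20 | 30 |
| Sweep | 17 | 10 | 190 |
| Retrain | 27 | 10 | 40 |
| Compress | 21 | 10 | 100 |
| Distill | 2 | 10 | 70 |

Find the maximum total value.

11410

Meeting every minimum uses 10+30+0+20+10+10+10+10 = 100 GPU-h, leaving 660.
Rank by expected value per GPU-h: Retrain 27 > Compress 21 > Sweep 17 > Eval 16 > Align 14 > Search 11 > Scale 8 > Distill 2.
Give Retrain 30 more to hit its cap of 40 ; 630 left.
Give Compress 90 more to hit its cap of 100 ; 540 left.
Sweep takes 180 more to reach its cap of 190 ; 360 left.
Give Eval 110 more to hit its cap of 120 ; 250 left.
Align: +10 to 30 (cap) ; 240 left.
Search: +160 to 160 (cap) ; 80 left.
Scale has room for 120 more but only 80 remain, so it gets 110.
Total = 16×120 + 8×110 + 11×160 + 14×30 + 17×190 + 27×40 + 21×100 + 2×10 = 11410.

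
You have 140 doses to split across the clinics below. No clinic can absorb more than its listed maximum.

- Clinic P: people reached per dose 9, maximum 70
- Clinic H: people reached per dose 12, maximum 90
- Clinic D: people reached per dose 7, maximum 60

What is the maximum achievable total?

1530

Highest people reached per dose first: Clinic H 12 > Clinic P 9 > Clinic D 7.
Clinic H: +90 to 90 (cap) → 50 left.
Only 50 left; Clinic P takes them to reach 50.
Total = 9×50 + 12×90 = 1530.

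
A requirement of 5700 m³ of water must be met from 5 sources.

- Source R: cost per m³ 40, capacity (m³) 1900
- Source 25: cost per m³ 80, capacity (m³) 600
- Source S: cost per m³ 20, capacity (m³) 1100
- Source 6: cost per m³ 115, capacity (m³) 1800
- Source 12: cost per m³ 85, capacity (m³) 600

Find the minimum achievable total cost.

369500

Cheapest first:
Take 1100 from Source S at 20 → need 4600 more.
Source R at 40: take all 1900 m³ → 2700 still needed.
Take 600 from Source 25 at 80 → need 2100 more.
Source 12 at 85: take all 600 m³ → 1500 still needed.
Source 6 at 115: take 1500 of its 1800 → requirement met.
Cost = 1100×20 + 1900×40 + 600×80 + 600×85 + 1500×115 = 369500.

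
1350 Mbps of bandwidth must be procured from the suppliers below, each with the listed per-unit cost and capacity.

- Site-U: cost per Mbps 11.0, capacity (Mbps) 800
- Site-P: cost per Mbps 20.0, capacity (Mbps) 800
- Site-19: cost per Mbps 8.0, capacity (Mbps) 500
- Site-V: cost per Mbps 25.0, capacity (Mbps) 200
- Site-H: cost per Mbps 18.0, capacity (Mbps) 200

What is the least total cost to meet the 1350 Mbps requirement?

13700

Cheapest first:
Take 500 from Site-19 at 8.0 — need 850 more.
Site-U (11.0): use full 800 — 50 Mbps to go.
Site-H (18.0): take the remaining 50 — done.
Site-P, Site-V: unused.
Cost = 500×8.0 + 800×11.0 + 50×18.0 = 13700.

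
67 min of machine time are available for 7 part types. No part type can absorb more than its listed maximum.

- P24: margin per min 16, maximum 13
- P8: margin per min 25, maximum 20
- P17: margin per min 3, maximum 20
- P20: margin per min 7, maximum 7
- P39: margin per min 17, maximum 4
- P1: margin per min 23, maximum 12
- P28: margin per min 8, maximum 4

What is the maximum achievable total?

Rank by margin per min: P8 25 > P1 23 > P39 17 > P24 16 > P28 8 > P20 7 > P17 3.
P8 takes 20 to reach its cap of 20 → 47 left.
P1 takes 12 to reach its cap of 12 → 35 left.
Give P39 4 to hit its cap of 4 → 31 left.
Give P24 13 to hit its cap of 13 → 18 left.
P28 takes 4 to reach its cap of 4 → 14 left.
P20 takes 7 to reach its cap of 7 → 7 left.
P17: +7 (room for 20) → 7. Pool exhausted.
Total = 16×13 + 25×20 + 3×7 + 7×7 + 17×4 + 23×12 + 8×4 = 1154.

1154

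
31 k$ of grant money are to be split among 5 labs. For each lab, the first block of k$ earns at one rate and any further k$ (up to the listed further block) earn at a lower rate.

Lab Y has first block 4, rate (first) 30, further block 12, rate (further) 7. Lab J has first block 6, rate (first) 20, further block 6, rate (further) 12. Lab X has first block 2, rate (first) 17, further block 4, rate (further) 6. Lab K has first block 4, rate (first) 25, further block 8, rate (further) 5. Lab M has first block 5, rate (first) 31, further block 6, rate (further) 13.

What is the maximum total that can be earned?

Treat each block as its own option and order by rate: Lab M/T1 31 > Lab Y/T1 30 > Lab K/T1 25 > Lab J/T1 20 > Lab X/T1 17 > Lab M/T2 13 > Lab J/T2 12 > Lab Y/T2 7 > Lab X/T2 6 > Lab K/T2 5.
Fill Lab M T1 block (5 at 31) ; 26 left.
Fill Lab Y T1 block (4 at 30) ; 22 left.
Lab K T1 at 25: fill all 4 ; 18 left.
Lab J/T1 (20): +6 ; 12 left.
Lab X/T1 (17): +2 ; 10 left.
Lab M T2 at 13: fill all 6 ; 4 left.
4 remain; put them into Lab J T2 at 12.
Total = 31×5 + 30×4 + 25×4 + 20×6 + 17×2 + 13×6 + 12×4 = 655.

655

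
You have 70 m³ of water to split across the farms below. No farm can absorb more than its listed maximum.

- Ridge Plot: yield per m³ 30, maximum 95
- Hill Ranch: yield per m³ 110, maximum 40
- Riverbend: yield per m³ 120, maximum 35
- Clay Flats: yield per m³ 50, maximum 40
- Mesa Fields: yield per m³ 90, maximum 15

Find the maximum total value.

8050

Highest yield per m³ first: Riverbend 120 > Hill Ranch 110 > Mesa Fields 90 > Clay Flats 50 > Ridge Plot 30.
Riverbend takes 35 to reach its cap of 35 → 35 left.
Only 35 left; Hill Ranch takes them to reach 35.
Total = 110×35 + 120×35 = 8050.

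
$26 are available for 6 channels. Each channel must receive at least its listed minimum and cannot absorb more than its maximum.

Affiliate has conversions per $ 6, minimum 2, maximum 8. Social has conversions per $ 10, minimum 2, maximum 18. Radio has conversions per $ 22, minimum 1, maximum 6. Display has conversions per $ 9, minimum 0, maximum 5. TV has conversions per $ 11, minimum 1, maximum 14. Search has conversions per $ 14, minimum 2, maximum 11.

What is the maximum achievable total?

373

Meeting every minimum uses 2+2+1+0+1+2 = 8 $, leaving 18.
Order the channels by conversions per $: Radio 22 > Search 14 > TV 11 > Social 10 > Display 9 > Affiliate 6.
Radio takes 5 more to reach its cap of 6 — 13 left.
Search takes 9 more to reach its cap of 11 — 4 left.
TV: +4 (room for 13) → 5. Pool exhausted.
Total = 6×2 + 10×2 + 22×6 + 11×5 + 14×11 = 373.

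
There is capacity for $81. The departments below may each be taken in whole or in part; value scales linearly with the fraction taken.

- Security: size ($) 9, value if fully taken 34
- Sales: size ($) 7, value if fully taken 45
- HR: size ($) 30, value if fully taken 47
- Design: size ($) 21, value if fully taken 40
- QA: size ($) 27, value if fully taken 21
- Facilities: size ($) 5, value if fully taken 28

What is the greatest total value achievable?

Best value per unit of size first: Sales 45/7≈6.43, Facilities 28/5≈5.6, Security 34/9≈3.78, Design 40/21≈1.9, HR 47/30≈1.57, QA 21/27≈0.778.
Take all of Sales (7 $, value 45) → 74 $ left.
Take all of Facilities (5 $, value 28) → 69 $ left.
All 9 $ of Security fit (value 34) → 60 remain.
Take all of Design (21 $, value 40) → 39 $ left.
Take all of HR (30 $, value 47) → 9 $ left.
Only 9 $ remain; take 9/27 of QA for value 21×9/27 = 7.
Total value = 201.

201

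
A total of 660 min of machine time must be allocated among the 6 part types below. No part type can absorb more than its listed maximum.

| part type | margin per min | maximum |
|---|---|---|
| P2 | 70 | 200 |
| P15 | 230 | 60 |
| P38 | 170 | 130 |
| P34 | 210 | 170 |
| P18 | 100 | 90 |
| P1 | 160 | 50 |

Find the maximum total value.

Highest margin per min first: P15 230 > P34 210 > P38 170 > P1 160 > P18 100 > P2 70.
P15: +60 to 60 (cap) ; 600 left.
Give P34 170 to hit its cap of 170 ; 430 left.
P38: +130 to 130 (cap) ; 300 left.
Give P1 50 to hit its cap of 50 ; 250 left.
Give P18 90 to hit its cap of 90 ; 160 left.
Only 160 left; P2 takes them to reach 160.
Total = 70×160 + 230×60 + 170×130 + 210×170 + 100×90 + 160×50 = 99800.

99800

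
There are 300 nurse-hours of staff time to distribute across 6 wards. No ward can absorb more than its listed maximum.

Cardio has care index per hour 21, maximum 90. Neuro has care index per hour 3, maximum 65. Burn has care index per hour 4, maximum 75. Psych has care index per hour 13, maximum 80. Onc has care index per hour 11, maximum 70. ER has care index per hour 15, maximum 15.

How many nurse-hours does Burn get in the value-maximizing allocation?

45

Order the wards by care index per hour: Cardio 21 > ER 15 > Psych 13 > Onc 11 > Burn 4 > Neuro 3.
Cardio: +90 to 90 (cap) — 210 left.
ER takes 15 to reach its cap of 15 — 195 left.
Psych: +80 to 80 (cap) — 115 left.
Onc: +70 to 70 (cap) — 45 left.
Burn has room for 75 but only 45 remain, so it gets 45.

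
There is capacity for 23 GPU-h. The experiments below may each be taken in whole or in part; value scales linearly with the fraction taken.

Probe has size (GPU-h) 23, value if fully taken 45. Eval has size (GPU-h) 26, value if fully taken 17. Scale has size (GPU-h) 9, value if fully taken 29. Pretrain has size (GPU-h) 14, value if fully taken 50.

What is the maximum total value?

Best value per unit of size first: Pretrain 50/14≈3.57, Scale 29/9≈3.22, Probe 45/23≈1.96, Eval 17/26≈0.654.
Pretrain: take in full, 14 GPU-h for value 50 ; 9 left.
Take all of Scale (9 GPU-h, value 29) ; 0 GPU-h left.
Total value = 79.

79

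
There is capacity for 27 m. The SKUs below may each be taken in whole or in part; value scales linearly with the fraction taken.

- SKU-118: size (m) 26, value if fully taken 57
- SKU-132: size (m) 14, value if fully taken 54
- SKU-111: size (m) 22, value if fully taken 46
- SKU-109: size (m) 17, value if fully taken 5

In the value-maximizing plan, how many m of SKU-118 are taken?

13

Sort by value density: SKU-132 54/14≈3.86, SKU-118 57/26≈2.19, SKU-111 46/22≈2.09, SKU-109 5/17≈0.294.
SKU-132: take in full, 14 m for value 54 → 13 left.
Only 13 m remain; take 13/26 of SKU-118 for value 57×13/26 = 28.5.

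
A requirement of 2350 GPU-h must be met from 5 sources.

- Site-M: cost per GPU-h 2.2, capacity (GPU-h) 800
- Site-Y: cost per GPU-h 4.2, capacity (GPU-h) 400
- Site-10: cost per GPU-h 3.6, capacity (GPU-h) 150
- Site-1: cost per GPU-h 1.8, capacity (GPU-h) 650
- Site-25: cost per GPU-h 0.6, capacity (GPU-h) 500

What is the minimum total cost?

Cheapest first:
Site-25 at 0.6: take all 500 GPU-h → 1850 still needed.
Site-1 at 1.8: take all 650 GPU-h → 1200 still needed.
Take 800 from Site-M at 2.2 → need 400 more.
Site-10 at 3.6: take all 150 GPU-h → 250 still needed.
Site-Y at 4.2: take 250 of its 400 → requirement met.
Cost = 500×0.6 + 650×1.8 + 800×2.2 + 150×3.6 + 250×4.2 = 4820.

4820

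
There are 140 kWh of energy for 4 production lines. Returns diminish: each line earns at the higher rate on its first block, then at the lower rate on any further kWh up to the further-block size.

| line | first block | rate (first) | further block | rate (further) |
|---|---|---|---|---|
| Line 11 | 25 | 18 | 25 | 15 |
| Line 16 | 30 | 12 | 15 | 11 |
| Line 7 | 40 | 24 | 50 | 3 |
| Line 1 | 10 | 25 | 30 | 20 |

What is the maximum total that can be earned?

Rank every tier by rate: Line 1/T1 25 > Line 7/T1 24 > Line 1/T2 20 > Line 11/T1 18 > Line 11/T2 15 > Line 16/T1 12 > Line 16/T2 11 > Line 7/T2 3.
Line 1/T1 (25): +10 ; 130 left.
Line 7 T1 at 24: fill all 40 ; 90 left.
Fill Line 1 T2 block (30 at 20) ; 60 left.
Line 11/T1 (18): +25 ; 35 left.
Fill Line 11 T2 block (25 at 15) ; 10 left.
Line 16/T1: +10 of 30 at 12; pool empty.
Total = 25×10 + 24×40 + 20×30 + 18×25 + 15×25 + 12×10 = 2755.

2755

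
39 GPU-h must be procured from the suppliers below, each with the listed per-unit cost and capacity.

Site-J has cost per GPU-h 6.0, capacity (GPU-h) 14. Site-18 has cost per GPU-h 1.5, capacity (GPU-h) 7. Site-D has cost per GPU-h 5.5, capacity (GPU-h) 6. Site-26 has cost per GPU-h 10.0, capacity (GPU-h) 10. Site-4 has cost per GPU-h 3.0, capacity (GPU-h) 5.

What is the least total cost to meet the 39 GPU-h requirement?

212.5

Fill from the cheapest supplier first.
Site-18 (1.5): use full 7 ; 32 GPU-h to go.
Site-4 at 3.0: take all 5 GPU-h ; 27 still needed.
Site-D (5.5): use full 6 ; 21 GPU-h to go.
Site-J (6.0): use full 14 ; 7 GPU-h to go.
Site-26 (10.0): take the remaining 7 ; done.
Cost = 7×1.5 + 5×3.0 + 6×5.5 + 14×6.0 + 7×10.0 = 212.5.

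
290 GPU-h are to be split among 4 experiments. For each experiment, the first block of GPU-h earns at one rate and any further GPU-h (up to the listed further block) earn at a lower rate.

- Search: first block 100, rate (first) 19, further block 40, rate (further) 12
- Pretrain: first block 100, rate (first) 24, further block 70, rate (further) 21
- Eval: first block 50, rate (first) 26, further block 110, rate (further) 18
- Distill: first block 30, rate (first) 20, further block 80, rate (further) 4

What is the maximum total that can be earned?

Rank every tier by rate: Eval/T1 26 > Pretrain/T1 24 > Pretrain/T2 21 > Distill/T1 20 > Search/T1 19 > Eval/T2 18 > Search/T2 12 > Distill/T2 4.
Eval/T1 (26): +50 ; 240 left.
Fill Pretrain T1 block (100 at 24) ; 140 left.
Fill Pretrain T2 block (70 at 21) ; 70 left.
Distill/T1 (20): +30 ; 40 left.
40 remain; put them into Search T1 at 19.
Total = 26×50 + 24×100 + 21×70 + 20×30 + 19×40 = 6530.

6530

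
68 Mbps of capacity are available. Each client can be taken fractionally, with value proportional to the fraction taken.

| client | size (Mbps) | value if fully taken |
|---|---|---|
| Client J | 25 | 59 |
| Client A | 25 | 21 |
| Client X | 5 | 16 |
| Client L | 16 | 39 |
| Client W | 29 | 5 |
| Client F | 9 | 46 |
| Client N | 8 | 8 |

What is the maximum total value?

Rank by value-to-size ratio: Client F 46/9≈5.11, Client X 16/5≈3.2, Client L 39/16≈2.44, Client J 59/25≈2.36, Client N 8/8≈1, Client A 21/25≈0.84, Client W 5/29≈0.172.
All 9 Mbps of Client F fit (value 46) — 59 remain.
All 5 Mbps of Client X fit (value 16) — 54 remain.
Client L: take in full, 16 Mbps for value 39 — 38 left.
Take all of Client J (25 Mbps, value 59) — 13 Mbps left.
Client N: take in full, 8 Mbps for value 8 — 5 left.
5 Mbps left: a 5/25 share of Client A gives 21×5/25 = 4.2.
Total value = 172.2.

172.2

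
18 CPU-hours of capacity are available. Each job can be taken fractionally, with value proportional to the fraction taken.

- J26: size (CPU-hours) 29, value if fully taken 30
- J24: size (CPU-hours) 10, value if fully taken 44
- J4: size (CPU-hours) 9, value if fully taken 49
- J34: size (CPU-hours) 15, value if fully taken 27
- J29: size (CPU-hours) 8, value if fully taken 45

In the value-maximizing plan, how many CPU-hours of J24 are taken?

Sort by value density: J29 45/8≈5.62, J4 49/9≈5.44, J24 44/10≈4.4, J34 27/15≈1.8, J26 30/29≈1.03.
All 8 CPU-hours of J29 fit (value 45) — 10 remain.
All 9 CPU-hours of J4 fit (value 49) — 1 remain.
Only 1 CPU-hours remain; take 1/10 of J24 for value 44×1/10 = 4.4.

1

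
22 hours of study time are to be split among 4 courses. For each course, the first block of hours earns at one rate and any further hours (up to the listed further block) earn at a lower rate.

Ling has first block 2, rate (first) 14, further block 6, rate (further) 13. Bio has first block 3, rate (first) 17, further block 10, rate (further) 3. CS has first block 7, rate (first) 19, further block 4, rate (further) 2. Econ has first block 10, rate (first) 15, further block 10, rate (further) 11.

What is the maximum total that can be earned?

Rank every tier by rate: CS/T1 19 > Bio/T1 17 > Econ/T1 15 > Ling/T1 14 > Ling/T2 13 > Econ/T2 11 > Bio/T2 3 > CS/T2 2.
CS T1 at 19: fill all 7 → 15 left.
Fill Bio T1 block (3 at 17) → 12 left.
Fill Econ T1 block (10 at 15) → 2 left.
Fill Ling T1 block (2 at 14) → 0 left.
Total = 19×7 + 17×3 + 15×10 + 14×2 = 362.

362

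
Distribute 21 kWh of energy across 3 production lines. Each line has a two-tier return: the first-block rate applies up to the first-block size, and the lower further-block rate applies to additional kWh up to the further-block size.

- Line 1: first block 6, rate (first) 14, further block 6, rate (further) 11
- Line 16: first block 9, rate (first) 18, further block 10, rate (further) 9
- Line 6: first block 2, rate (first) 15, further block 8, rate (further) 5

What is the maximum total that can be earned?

320

Treat each block as its own option and order by rate: Line 16/T1 18 > Line 6/T1 15 > Line 1/T1 14 > Line 1/T2 11 > Line 16/T2 9 > Line 6/T2 5.
Line 16 T1 at 18: fill all 9 — 12 left.
Line 6 T1 at 15: fill all 2 — 10 left.
Line 1/T1 (14): +6 — 4 left.
4 remain; put them into Line 1 T2 at 11.
Total = 18×9 + 15×2 + 14×6 + 11×4 = 320.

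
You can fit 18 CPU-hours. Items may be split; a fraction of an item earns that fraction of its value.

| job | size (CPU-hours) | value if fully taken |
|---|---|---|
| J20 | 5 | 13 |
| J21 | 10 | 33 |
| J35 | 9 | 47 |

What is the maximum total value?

76.7

Sort by value density: J35 47/9≈5.22, J21 33/10≈3.3, J20 13/5≈2.6.
All 9 CPU-hours of J35 fit (value 47) ; 9 remain.
Fill the last 9 CPU-hours with part of J21: 9/10 of it earns 29.7.
Total value = 76.7.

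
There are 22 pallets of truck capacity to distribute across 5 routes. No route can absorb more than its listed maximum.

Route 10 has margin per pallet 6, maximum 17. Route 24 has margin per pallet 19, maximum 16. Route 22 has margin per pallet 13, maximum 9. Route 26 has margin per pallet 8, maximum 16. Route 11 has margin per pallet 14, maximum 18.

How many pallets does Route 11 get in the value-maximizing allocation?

Highest margin per pallet first: Route 24 19 > Route 11 14 > Route 22 13 > Route 26 8 > Route 10 6.
Give Route 24 16 to hit its cap of 16 — 6 left.
Only 6 left; Route 11 takes them to reach 6.

6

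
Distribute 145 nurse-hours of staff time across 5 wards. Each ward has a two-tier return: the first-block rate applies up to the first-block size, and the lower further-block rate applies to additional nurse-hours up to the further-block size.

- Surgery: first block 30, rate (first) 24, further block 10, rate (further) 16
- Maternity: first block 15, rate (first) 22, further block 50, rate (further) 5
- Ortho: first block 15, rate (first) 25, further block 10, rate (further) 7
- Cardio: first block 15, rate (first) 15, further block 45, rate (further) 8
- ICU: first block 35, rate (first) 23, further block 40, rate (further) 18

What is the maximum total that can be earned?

3110

Rank every tier by rate: Ortho/T1 25 > Surgery/T1 24 > ICU/T1 23 > Maternity/T1 22 > ICU/T2 18 > Surgery/T2 16 > Cardio/T1 15 > Cardio/T2 8 > Ortho/T2 7 > Maternity/T2 5.
Fill Ortho T1 block (15 at 25) ; 130 left.
Surgery T1 at 24: fill all 30 ; 100 left.
Fill ICU T1 block (35 at 23) ; 65 left.
Maternity T1 at 22: fill all 15 ; 50 left.
Fill ICU T2 block (40 at 18) ; 10 left.
Surgery T2 at 16: fill all 10 ; 0 left.
Total = 25×15 + 24×30 + 23×35 + 22×15 + 18×40 + 16×10 = 3110.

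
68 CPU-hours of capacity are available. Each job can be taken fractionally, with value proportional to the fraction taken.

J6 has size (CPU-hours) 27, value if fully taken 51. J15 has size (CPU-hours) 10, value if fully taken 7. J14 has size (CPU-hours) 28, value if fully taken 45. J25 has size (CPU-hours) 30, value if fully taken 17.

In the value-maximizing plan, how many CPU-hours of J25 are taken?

Rank by value-to-size ratio: J6 51/27≈1.89, J14 45/28≈1.61, J15 7/10≈0.7, J25 17/30≈0.567.
J6: take in full, 27 CPU-hours for value 51 → 41 left.
All 28 CPU-hours of J14 fit (value 45) → 13 remain.
J15: take in full, 10 CPU-hours for value 7 → 3 left.
Only 3 CPU-hours remain; take 3/30 of J25 for value 17×3/30 = 1.7.

3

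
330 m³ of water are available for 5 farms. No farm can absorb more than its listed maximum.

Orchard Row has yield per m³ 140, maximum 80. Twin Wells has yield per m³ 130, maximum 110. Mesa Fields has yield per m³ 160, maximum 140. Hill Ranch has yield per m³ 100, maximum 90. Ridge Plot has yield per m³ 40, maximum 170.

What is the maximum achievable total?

Order the farms by yield per m³: Mesa Fields 160 > Orchard Row 140 > Twin Wells 130 > Hill Ranch 100 > Ridge Plot 40.
Mesa Fields: +140 to 140 (cap) — 190 left.
Orchard Row: +80 to 80 (cap) — 110 left.
Twin Wells: +110 to 110 (cap) — 0 left.
Total = 140×80 + 130×110 + 160×140 = 47900.

47900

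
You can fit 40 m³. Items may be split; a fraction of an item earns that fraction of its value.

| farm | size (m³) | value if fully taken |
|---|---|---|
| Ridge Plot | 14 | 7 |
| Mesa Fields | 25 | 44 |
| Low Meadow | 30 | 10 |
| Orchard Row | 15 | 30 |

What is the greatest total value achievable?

74

Rank by value-to-size ratio: Orchard Row 30/15≈2, Mesa Fields 44/25≈1.76, Ridge Plot 7/14≈0.5, Low Meadow 10/30≈0.333.
Orchard Row: take in full, 15 m³ for value 30 — 25 left.
Take all of Mesa Fields (25 m³, value 44) — 0 m³ left.
Total value = 74.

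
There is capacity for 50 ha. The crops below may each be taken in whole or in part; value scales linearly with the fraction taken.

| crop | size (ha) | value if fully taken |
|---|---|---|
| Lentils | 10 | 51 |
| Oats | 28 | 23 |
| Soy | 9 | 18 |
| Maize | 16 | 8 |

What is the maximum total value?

93.5

Sort by value density: Lentils 51/10≈5.1, Soy 18/9≈2, Oats 23/28≈0.821, Maize 8/16≈0.5.
All 10 ha of Lentils fit (value 51) → 40 remain.
Take all of Soy (9 ha, value 18) → 31 ha left.
Take all of Oats (28 ha, value 23) → 3 ha left.
Fill the last 3 ha with part of Maize: 3/16 of it earns 1.5.
Total value = 93.5.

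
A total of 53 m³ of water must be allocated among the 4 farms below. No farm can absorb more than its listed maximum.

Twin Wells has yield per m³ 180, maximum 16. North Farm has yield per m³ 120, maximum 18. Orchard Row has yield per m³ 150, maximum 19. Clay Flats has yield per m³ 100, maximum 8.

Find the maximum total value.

7890

Order the farms by yield per m³: Twin Wells 180 > Orchard Row 150 > North Farm 120 > Clay Flats 100.
Twin Wells takes 16 to reach its cap of 16 → 37 left.
Give Orchard Row 19 to hit its cap of 19 → 18 left.
North Farm: +18 to 18 (cap) → 0 left.
Total = 180×16 + 120×18 + 150×19 = 7890.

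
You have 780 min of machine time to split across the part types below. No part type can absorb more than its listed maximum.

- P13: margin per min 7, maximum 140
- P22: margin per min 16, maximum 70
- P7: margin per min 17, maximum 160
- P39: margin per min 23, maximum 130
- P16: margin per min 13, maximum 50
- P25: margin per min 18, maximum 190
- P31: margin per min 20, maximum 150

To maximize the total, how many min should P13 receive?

Rank by margin per min: P39 23 > P31 20 > P25 18 > P7 17 > P22 16 > P16 13 > P13 7.
P39: +130 to 130 (cap) ; 650 left.
Give P31 150 to hit its cap of 150 ; 500 left.
Give P25 190 to hit its cap of 190 ; 310 left.
Give P7 160 to hit its cap of 160 ; 150 left.
P22: +70 to 70 (cap) ; 80 left.
Give P16 50 to hit its cap of 50 ; 30 left.
Only 30 left; P13 takes them to reach 30.

30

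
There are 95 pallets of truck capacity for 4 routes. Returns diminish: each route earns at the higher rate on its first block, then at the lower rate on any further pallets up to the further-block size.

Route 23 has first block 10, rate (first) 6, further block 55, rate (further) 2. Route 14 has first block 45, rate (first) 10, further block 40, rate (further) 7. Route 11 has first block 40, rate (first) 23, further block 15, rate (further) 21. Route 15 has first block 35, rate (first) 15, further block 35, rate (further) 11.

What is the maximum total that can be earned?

1815

Treat each block as its own option and order by rate: Route 11/T1 23 > Route 11/T2 21 > Route 15/T1 15 > Route 15/T2 11 > Route 14/T1 10 > Route 14/T2 7 > Route 23/T1 6 > Route 23/T2 2.
Route 11/T1 (23): +40 — 55 left.
Route 11/T2 (21): +15 — 40 left.
Route 15/T1 (15): +35 — 5 left.
Route 15/T2: +5 of 35 at 11; pool empty.
Total = 23×40 + 21×15 + 15×35 + 11×5 = 1815.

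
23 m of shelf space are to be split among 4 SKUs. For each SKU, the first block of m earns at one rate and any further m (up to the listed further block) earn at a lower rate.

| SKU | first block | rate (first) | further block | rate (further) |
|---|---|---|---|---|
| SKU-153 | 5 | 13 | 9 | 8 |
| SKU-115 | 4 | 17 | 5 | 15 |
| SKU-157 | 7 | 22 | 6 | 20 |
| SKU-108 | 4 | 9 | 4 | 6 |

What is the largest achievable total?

430

Order all 8 blocks by rate: SKU-157/tier1 22 > SKU-157/tier2 20 > SKU-115/tier1 17 > SKU-115/tier2 15 > SKU-153/tier1 13 > SKU-108/tier1 9 > SKU-153/tier2 8 > SKU-108/tier2 6.
SKU-157/tier1 (22): +7 → 16 left.
SKU-157 tier2 at 20: fill all 6 → 10 left.
SKU-115/tier1 (17): +4 → 6 left.
Fill SKU-115 tier2 block (5 at 15) → 1 left.
1 remain; put them into SKU-153 tier1 at 13.
Total = 22×7 + 20×6 + 17×4 + 15×5 + 13×1 = 430.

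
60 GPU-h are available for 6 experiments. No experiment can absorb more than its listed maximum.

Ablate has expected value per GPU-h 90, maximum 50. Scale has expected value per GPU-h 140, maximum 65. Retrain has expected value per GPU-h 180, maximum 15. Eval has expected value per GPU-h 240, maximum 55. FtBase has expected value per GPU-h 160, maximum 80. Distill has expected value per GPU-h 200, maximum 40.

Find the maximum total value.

14200

Order the experiments by expected value per GPU-h: Eval 240 > Distill 200 > Retrain 180 > FtBase 160 > Scale 140 > Ablate 90.
Eval: +55 to 55 (cap) → 5 left.
Distill: +5 (room for 40) → 5. Pool exhausted.
Total = 240×55 + 200×5 = 14200.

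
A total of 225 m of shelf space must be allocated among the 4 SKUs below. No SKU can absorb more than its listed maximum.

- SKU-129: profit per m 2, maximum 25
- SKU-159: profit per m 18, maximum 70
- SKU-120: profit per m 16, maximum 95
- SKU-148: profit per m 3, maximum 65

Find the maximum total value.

2960

Rank by profit per m: SKU-159 18 > SKU-120 16 > SKU-148 3 > SKU-129 2.
Give SKU-159 70 to hit its cap of 70 — 155 left.
Give SKU-120 95 to hit its cap of 95 — 60 left.
SKU-148: +60 (room for 65) → 60. Pool exhausted.
Total = 18×70 + 16×95 + 3×60 = 2960.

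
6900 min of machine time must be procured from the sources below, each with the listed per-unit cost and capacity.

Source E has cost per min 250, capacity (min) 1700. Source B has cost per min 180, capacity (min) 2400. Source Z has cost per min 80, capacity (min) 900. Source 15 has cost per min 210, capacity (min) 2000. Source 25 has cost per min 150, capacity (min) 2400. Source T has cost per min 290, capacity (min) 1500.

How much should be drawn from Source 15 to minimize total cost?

Cheapest first:
Source Z at 80: take all 900 min — 6000 still needed.
Source 25 (150): use full 2400 — 3600 min to go.
Take 2400 from Source B at 180 — need 1200 more.
Take 1200 from Source 15 at 210 to finish.
Source E, Source T: unused.

1200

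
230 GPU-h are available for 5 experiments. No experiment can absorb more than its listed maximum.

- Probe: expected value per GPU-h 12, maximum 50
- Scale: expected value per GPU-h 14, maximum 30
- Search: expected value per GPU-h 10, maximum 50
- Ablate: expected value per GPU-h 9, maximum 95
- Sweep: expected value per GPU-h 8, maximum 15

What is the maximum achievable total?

2415

Highest expected value per GPU-h first: Scale 14 > Probe 12 > Search 10 > Ablate 9 > Sweep 8.
Scale: +30 to 30 (cap) → 200 left.
Probe: +50 to 50 (cap) → 150 left.
Search: +50 to 50 (cap) → 100 left.
Ablate takes 95 to reach its cap of 95 → 5 left.
Only 5 left; Sweep takes them to reach 5.
Total = 12×50 + 14×30 + 10×50 + 9×95 + 8×5 = 2415.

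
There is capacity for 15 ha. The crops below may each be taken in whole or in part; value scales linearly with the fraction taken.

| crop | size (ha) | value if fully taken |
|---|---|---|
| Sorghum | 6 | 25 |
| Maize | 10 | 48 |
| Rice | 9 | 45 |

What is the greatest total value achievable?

73.8

Rank by value-to-size ratio: Rice 45/9≈5, Maize 48/10≈4.8, Sorghum 25/6≈4.17.
Rice: take in full, 9 ha for value 45 ; 6 left.
Only 6 ha remain; take 6/10 of Maize for value 48×6/10 = 28.8.
Total value = 73.8.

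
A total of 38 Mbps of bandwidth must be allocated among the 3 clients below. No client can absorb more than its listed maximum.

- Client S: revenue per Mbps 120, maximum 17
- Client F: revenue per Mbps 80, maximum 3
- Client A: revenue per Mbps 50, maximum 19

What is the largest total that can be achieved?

Highest revenue per Mbps first: Client S 120 > Client F 80 > Client A 50.
Give Client S 17 to hit its cap of 17 — 21 left.
Client F: +3 to 3 (cap) — 18 left.
Client A has room for 19 but only 18 remain, so it gets 18.
Total = 120×17 + 80×3 + 50×18 = 3180.

3180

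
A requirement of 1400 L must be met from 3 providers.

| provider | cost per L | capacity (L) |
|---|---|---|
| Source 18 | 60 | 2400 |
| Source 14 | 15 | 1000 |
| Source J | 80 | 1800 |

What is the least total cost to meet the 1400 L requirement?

Fill from the cheapest provider first.
Source 14 (15): use full 1000 ; 400 L to go.
Source 18 (60): take the remaining 400 ; done.
Source J: unused.
Cost = 1000×15 + 400×60 = 39000.

39000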